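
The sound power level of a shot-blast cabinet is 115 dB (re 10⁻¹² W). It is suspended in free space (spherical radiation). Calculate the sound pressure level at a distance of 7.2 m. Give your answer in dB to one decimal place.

The power spreads over a sphere of area 4π·r², so L_p = L_w − 10·log₁₀(4π·r²).
4π·r² = 651.4 m², 10·log₁₀ of that is 28.139 dB.
L_p = 115 − 28.139 = 86.86 dB.

86.9 dB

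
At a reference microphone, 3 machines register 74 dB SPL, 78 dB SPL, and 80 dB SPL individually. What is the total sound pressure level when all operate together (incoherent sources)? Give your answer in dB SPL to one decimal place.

For uncorrelated sources the intensities add, so convert each level to linear form, sum, and take 10·log₁₀ of the total.
Σ 10^(L/10) = 10^(74/10) + 10^(78/10) + 10^(80/10) = 1.882e+08.
L_total = 10·log₁₀(1.882e+08) = 82.75 dB SPL.

82.7 dB SPL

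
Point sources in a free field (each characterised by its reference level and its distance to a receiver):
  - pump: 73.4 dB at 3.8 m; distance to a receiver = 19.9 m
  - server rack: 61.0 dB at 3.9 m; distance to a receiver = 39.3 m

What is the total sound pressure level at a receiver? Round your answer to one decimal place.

59.1 dB

Propagate each source to the receiver with L = L_ref − 20·log₁₀(r/r_ref), then add intensities.
pump: 73.4 − 20·log₁₀(19.9/3.8) = 73.4 − 14.38 = 59.02 dB.
server rack: 61.0 − 20·log₁₀(39.3/3.9) = 61.0 − 20.07 = 40.93 dB.
Σ 10^(L/10) = 8.101e+05 → L_total = 10·log₁₀(8.101e+05) = 59.09 dB.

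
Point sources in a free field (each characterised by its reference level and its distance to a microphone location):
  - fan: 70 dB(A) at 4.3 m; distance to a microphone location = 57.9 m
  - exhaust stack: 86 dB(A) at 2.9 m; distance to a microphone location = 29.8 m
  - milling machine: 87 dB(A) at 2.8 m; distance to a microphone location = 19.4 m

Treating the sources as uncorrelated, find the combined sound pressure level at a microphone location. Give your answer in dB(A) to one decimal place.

Propagate each source to the receiver with L = L_ref − 20·log₁₀(r/r_ref), then add intensities.
fan: 70 − 20·log₁₀(57.9/4.3) = 70 − 22.58 = 47.42 dB(A).
exhaust stack: 86 − 20·log₁₀(29.8/2.9) = 86 − 20.24 = 65.76 dB(A).
milling machine: 87 − 20·log₁₀(19.4/2.8) = 87 − 16.81 = 70.19 dB(A).
Σ 10^(L/10) = 1.427e+07 → L_total = 10·log₁₀(1.427e+07) = 71.54 dB(A).

71.5 dB(A)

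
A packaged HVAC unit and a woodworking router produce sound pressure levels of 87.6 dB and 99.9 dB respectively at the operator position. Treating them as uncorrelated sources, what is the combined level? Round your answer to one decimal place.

Incoherent sources combine by intensity addition: L_total = 10·log₁₀(Σ 10^(L_i/10)).
Σ 10^(L/10) = 10^(87.6/10) + 10^(99.9/10) = 1.035e+10.
L_total = 10·log₁₀(1.035e+10) = 100.15 dB.

100.1 dB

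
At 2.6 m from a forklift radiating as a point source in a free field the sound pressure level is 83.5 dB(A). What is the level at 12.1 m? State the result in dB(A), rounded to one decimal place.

Point-source attenuation: ΔL = 20·log₁₀(r₂/r₁) = 20·log₁₀(12.1/2.6) = 13.356 dB.
L₂ = 83.5 − 20·log₁₀(12.1/2.6) = 83.5 − 13.356 = 70.14 dB(A).

70.1 dB(A)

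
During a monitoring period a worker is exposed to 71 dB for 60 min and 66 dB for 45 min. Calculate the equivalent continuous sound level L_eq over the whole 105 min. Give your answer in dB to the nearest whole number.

The energy average is taken in the linear domain: L_eq = 10·log₁₀[(Σ tᵢ·10^(Lᵢ/10))/T], T = 105 min.
Σ tᵢ·10^(Lᵢ/10) = 60·10^(71/10) + 45·10^(66/10) = 9.345e+08.
L_eq = 10·log₁₀(9.345e+08/105) = 69.49 dB.

69 dB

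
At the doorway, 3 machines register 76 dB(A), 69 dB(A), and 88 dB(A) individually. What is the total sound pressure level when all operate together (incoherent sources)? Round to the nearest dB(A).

Incoherent sources combine by intensity addition: L_total = 10·log₁₀(Σ 10^(L_i/10)).
Σ 10^(L/10) = 10^(76/10) + 10^(69/10) + 10^(88/10) = 6.787e+08.
L_total = 10·log₁₀(6.787e+08) = 88.32 dB(A).

88 dB(A)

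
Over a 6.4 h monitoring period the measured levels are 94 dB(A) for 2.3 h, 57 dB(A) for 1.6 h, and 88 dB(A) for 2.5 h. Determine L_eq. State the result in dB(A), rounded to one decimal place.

90.6 dB(A)

L_eq = 10·log₁₀[(1/T)·Σ tᵢ·10^(Lᵢ/10)] with T = 6.4 h.
Σ tᵢ·10^(Lᵢ/10) = 2.3·10^(94/10) + 1.6·10^(57/10) + 2.5·10^(88/10) = 7.356e+09.
L_eq = 10·log₁₀(7.356e+09/6.4) = 90.60 dB(A).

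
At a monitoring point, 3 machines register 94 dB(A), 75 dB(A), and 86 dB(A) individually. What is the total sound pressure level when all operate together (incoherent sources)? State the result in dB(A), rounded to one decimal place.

For uncorrelated sources the intensities add, so convert each level to linear form, sum, and take 10·log₁₀ of the total.
Σ 10^(L/10) = 10^(94/10) + 10^(75/10) + 10^(86/10) = 2.942e+09.
L_total = 10·log₁₀(2.942e+09) = 94.69 dB(A).

94.7 dB(A)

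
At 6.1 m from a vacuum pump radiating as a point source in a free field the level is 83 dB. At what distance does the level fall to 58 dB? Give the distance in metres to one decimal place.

Point-source spreading drops the level by 20·log₁₀(r₂/r₁); inverting, r₂/r₁ = 10^(ΔL/20).
r₂ = 6.1·10^((83−58)/20) = 6.1·10^(25.0/20) = 108.48 m.

108.5 m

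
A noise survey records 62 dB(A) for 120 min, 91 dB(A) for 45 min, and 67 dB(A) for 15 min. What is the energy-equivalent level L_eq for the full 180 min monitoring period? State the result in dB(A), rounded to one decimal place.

The energy average is taken in the linear domain: L_eq = 10·log₁₀[(Σ tᵢ·10^(Lᵢ/10))/T], T = 180 min.
Σ tᵢ·10^(Lᵢ/10) = 120·10^(62/10) + 45·10^(91/10) + 15·10^(67/10) = 5.692e+10.
L_eq = 10·log₁₀(5.692e+10/180) = 85.00 dB(A).

85.0 dB(A)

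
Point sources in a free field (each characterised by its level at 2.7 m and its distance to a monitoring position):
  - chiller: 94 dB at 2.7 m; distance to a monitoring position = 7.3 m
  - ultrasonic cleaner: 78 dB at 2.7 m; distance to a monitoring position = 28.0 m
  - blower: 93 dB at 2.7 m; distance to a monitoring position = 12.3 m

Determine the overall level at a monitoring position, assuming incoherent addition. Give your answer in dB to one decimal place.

86.4 dB

Propagate each source to the receiver with L = L_ref − 20·log₁₀(r/r_ref), then add intensities.
chiller: 94 − 20·log₁₀(7.3/2.7) = 94 − 8.64 = 85.36 dB.
ultrasonic cleaner: 78 − 20·log₁₀(28.0/2.7) = 78 − 20.32 = 57.68 dB.
blower: 93 − 20·log₁₀(12.3/2.7) = 93 − 13.17 = 79.83 dB.
Σ 10^(L/10) = 4.404e+08 → L_total = 10·log₁₀(4.404e+08) = 86.44 dB.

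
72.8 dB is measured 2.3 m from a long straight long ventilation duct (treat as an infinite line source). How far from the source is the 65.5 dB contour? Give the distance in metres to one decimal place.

12.4 m

For a line source L₁ − L₂ = 10·log₁₀(r₂/r₁), so r₂ = r₁·10^((L₁−L₂)/10).
r₂ = 2.3·10^((72.8−65.5)/10) = 2.3·10^(7.3/10) = 12.35 m.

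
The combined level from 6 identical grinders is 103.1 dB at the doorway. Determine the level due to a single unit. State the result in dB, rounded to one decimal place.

For N identical incoherent sources L_total = L₁ + 10·log₁₀ N, so L₁ = 103.1 − 10·log₁₀(6) = 103.1 − 7.782.

95.3 dB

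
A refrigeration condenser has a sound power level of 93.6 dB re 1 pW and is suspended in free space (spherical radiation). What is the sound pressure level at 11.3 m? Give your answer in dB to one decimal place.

L_p = L_w − 10·log₁₀(4π·r²) with r = 11.3 m.
4π·r² = 1605 m², 10·log₁₀ of that is 32.054 dB.
L_p = 93.6 − 32.054 = 61.55 dB.

61.5 dB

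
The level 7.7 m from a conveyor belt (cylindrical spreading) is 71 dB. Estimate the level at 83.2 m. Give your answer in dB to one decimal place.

60.7 dB

Cylindrical spreading from a line source gives a 10·log₁₀(r₂/r₁) drop.
L₂ = 71 − 10·log₁₀(83.2/7.7) = 71 − 10.336 = 60.66 dB.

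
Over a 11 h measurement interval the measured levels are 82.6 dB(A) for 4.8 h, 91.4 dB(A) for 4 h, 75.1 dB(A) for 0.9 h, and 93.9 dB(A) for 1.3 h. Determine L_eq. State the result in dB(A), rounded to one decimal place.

89.4 dB(A)

Weight each interval's intensity by its duration and average over T = 11 h:
Σ tᵢ·10^(Lᵢ/10) = 4.8·10^(82.6/10) + 4·10^(91.4/10) + 0.9·10^(75.1/10) + 1.3·10^(93.9/10) = 9.615e+09.
L_eq = 10·log₁₀(9.615e+09/11) = 89.42 dB(A).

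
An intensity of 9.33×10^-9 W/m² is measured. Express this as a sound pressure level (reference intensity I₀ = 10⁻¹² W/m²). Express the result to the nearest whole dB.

L = 10·log₁₀(I/I₀) = 10·log₁₀(9.33×10^-9/10⁻¹²) = 10·log₁₀(9.33×10^3).
L = 10·(0.9699 + 3) = 39.70 dB.

40 dB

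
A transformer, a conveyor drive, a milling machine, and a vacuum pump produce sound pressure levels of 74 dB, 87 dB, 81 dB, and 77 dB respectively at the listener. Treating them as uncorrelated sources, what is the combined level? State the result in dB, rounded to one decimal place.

For uncorrelated sources the intensities add, so convert each level to linear form, sum, and take 10·log₁₀ of the total.
Σ 10^(L/10) = 10^(74/10) + 10^(87/10) + 10^(81/10) + 10^(77/10) = 7.023e+08.
L_total = 10·log₁₀(7.023e+08) = 88.47 dB.

88.5 dB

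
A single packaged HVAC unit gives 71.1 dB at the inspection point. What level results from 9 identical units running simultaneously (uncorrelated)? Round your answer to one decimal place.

L_total = L₁ + 10·log₁₀ N for N identical incoherent sources.
L_total = 71.1 + 10·log₁₀(9) = 71.1 + 9.542 = 80.64 dB.

80.6 dB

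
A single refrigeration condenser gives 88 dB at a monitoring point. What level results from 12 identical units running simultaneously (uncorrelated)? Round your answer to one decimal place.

98.8 dB

N identical incoherent sources raise the level by 10·log₁₀ N.
L_total = 88 + 10·log₁₀(12) = 88 + 10.792 = 98.79 dB.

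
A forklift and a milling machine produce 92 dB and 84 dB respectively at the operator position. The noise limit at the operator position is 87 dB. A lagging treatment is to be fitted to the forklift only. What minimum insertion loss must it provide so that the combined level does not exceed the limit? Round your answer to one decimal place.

8.0 dB

The untreated sources together contribute 10^(84/10) = 2.512e+08, i.e. 84.00 dB.
The limit corresponds to 10^(87/10) = 5.012e+08; subtracting the fixed part leaves 2.500e+08 for the forklift, i.e. 83.98 dB.
Required insertion loss = 92 − 83.98 = 8.02 dB.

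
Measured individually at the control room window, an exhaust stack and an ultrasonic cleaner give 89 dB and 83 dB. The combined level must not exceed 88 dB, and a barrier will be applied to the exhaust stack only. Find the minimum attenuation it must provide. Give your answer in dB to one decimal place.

2.7 dB

Everything except the exhaust stack sums to 10^(83/10) = 1.995e+08 in linear terms, 83.00 dB.
To meet 88 dB overall, the treated exhaust stack may contribute at most 10^(88/10) − 1.995e+08 = 4.314e+08, i.e. 86.35 dB.
Required insertion loss = 89 − 86.35 = 2.65 dB.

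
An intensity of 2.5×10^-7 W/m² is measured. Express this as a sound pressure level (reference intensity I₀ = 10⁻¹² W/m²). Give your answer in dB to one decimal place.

54.0 dB

I/I₀ = 2.5×10^-7/10⁻¹² = 2.5×10^5, and L = 10·log₁₀(I/I₀).
L = 10·(0.3979 + 5) = 53.98 dB.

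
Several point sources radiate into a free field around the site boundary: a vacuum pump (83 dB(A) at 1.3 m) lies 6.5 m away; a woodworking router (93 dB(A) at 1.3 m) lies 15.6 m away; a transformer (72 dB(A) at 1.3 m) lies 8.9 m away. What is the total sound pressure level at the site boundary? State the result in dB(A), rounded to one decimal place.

Propagate each source to the receiver with L = L_ref − 20·log₁₀(r/r_ref), then add intensities.
vacuum pump: 83 − 20·log₁₀(6.5/1.3) = 83 − 13.98 = 69.02 dB(A).
woodworking router: 93 − 20·log₁₀(15.6/1.3) = 93 − 21.58 = 71.42 dB(A).
transformer: 72 − 20·log₁₀(8.9/1.3) = 72 − 16.71 = 55.29 dB(A).
Σ 10^(L/10) = 2.218e+07 → L_total = 10·log₁₀(2.218e+07) = 73.46 dB(A).

73.5 dB(A)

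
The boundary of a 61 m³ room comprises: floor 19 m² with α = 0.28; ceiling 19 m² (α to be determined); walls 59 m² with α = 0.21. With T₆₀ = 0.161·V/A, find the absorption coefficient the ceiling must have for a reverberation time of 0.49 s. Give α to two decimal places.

0.12

Required total absorption A = 0.161·61/0.49 = 20.04 m².
Absorption from the other surfaces = 19·0.28 + 59·0.21 = 17.71 m², so the ceiling must supply 2.33 m² over 19 m².
α = 2.33/19 = 0.123.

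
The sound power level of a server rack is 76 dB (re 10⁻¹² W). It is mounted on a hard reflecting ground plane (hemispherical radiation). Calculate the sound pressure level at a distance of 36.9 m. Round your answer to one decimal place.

Free-field hemispherical radiation: L_p = L_w − 10·log₁₀(2π·r²), r = 36.9 m.
2π·r² = 8555 m², 10·log₁₀ of that is 39.322 dB.
L_p = 76 − 39.322 = 36.68 dB.

36.7 dB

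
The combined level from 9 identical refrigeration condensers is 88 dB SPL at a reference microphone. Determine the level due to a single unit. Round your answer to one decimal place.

Dividing the total intensity by 9 lowers the level by 10·log₁₀ 9 = 9.542 dB: L₁ = 88 − 9.542.

78.5 dB SPL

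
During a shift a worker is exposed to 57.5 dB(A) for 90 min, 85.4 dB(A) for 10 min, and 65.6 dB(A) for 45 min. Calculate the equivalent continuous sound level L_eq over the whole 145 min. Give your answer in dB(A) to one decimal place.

74.0 dB(A)

L_eq = 10·log₁₀[(1/T)·Σ tᵢ·10^(Lᵢ/10)] with T = 145 min.
Σ tᵢ·10^(Lᵢ/10) = 90·10^(57.5/10) + 10·10^(85.4/10) + 45·10^(65.6/10) = 3.681e+09.
L_eq = 10·log₁₀(3.681e+09/145) = 74.05 dB(A).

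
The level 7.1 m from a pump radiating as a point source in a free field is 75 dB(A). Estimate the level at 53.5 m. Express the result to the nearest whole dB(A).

57 dB(A)

Point-source attenuation: ΔL = 20·log₁₀(r₂/r₁) = 20·log₁₀(53.5/7.1) = 17.542 dB.
L₂ = 75 − 20·log₁₀(53.5/7.1) = 75 − 17.542 = 57.46 dB(A).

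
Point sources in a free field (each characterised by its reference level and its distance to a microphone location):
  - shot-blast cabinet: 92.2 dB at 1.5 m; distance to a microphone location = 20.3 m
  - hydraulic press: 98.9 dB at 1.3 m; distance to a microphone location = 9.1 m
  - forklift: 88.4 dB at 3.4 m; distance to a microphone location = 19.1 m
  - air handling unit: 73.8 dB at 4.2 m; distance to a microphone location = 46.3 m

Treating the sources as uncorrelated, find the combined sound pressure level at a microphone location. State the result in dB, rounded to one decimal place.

Propagate each source to the receiver with L = L_ref − 20·log₁₀(r/r_ref), then add intensities.
shot-blast cabinet: 92.2 − 20·log₁₀(20.3/1.5) = 92.2 − 22.63 = 69.57 dB.
hydraulic press: 98.9 − 20·log₁₀(9.1/1.3) = 98.9 − 16.90 = 82.00 dB.
forklift: 88.4 − 20·log₁₀(19.1/3.4) = 88.4 − 14.99 = 73.41 dB.
air handling unit: 73.8 − 20·log₁₀(46.3/4.2) = 73.8 − 20.85 = 52.95 dB.
Σ 10^(L/10) = 1.896e+08 → L_total = 10·log₁₀(1.896e+08) = 82.78 dB.

82.8 dB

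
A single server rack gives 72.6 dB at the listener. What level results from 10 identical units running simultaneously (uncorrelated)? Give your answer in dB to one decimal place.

82.6 dB

L_total = L₁ + 10·log₁₀ N for N identical incoherent sources.
L_total = 72.6 + 10·log₁₀(10) = 72.6 + 10.000 = 82.60 dB.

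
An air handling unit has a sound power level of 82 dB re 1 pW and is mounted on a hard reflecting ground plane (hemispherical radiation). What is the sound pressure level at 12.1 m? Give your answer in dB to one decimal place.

52.4 dB

L_p = L_w − 10·log₁₀(2π·r²) with r = 12.1 m.
2π·r² = 919.9 m², 10·log₁₀ of that is 29.638 dB.
L_p = 82 − 29.638 = 52.36 dB.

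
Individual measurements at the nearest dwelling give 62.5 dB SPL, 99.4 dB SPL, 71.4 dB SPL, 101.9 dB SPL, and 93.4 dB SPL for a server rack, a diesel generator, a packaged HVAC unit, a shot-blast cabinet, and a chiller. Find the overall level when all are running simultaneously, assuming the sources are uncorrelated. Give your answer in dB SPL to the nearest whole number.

104 dB SPL

For uncorrelated sources the intensities add, so convert each level to linear form, sum, and take 10·log₁₀ of the total.
Σ 10^(L/10) = 10^(62.5/10) + 10^(99.4/10) + 10^(71.4/10) + 10^(101.9/10) + 10^(93.4/10) = 2.640e+10.
L_total = 10·log₁₀(2.640e+10) = 104.22 dB SPL.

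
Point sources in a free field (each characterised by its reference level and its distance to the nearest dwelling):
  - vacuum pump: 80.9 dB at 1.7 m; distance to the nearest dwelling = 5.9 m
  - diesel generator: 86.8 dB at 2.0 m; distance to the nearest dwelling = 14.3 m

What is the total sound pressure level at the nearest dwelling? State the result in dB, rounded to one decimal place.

72.9 dB

Apply inverse-square spreading to bring every level to the receiver, then sum 10^(L/10).
vacuum pump: 80.9 − 20·log₁₀(5.9/1.7) = 80.9 − 10.81 = 70.09 dB.
diesel generator: 86.8 − 20·log₁₀(14.3/2.0) = 86.8 − 17.09 = 69.71 dB.
Σ 10^(L/10) = 1.958e+07 → L_total = 10·log₁₀(1.958e+07) = 72.92 dB.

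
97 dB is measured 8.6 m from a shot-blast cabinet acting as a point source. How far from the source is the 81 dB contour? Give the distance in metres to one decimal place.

Point-source spreading drops the level by 20·log₁₀(r₂/r₁); inverting, r₂/r₁ = 10^(ΔL/20).
r₂ = 8.6·10^((97−81)/20) = 8.6·10^(16.0/20) = 54.26 m.

54.3 m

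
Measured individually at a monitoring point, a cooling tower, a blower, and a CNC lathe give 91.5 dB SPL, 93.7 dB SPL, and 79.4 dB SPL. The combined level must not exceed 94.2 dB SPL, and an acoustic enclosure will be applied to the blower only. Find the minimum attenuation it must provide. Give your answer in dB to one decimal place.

3.2 dB

Fixed contribution from the other sources: Σ 10^(L/10) = 10^(91.5/10) + 10^(79.4/10) = 1.500e+09 (91.76 dB SPL).
The limit corresponds to 10^(94.2/10) = 2.630e+09; subtracting the fixed part leaves 1.131e+09 for the blower, i.e. 90.53 dB SPL.
So the blower must be reduced from 93.7 to 90.53 dB SPL: IL = 3.17 dB.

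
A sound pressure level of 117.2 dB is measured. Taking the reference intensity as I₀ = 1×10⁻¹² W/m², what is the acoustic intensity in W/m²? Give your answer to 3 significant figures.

0.525 W/m²

I/I₀ = 10^(117.2/10) = 5.248e+11, so I = 5.248e+11 × 10⁻¹² W/m².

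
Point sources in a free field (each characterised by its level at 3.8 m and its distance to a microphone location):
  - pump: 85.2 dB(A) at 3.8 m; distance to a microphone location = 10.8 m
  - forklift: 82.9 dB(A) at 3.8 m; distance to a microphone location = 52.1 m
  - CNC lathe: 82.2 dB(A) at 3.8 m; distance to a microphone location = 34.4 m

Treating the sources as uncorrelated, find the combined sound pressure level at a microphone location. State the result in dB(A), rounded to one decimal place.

Propagate each source to the receiver with L = L_ref − 20·log₁₀(r/r_ref), then add intensities.
pump: 85.2 − 20·log₁₀(10.8/3.8) = 85.2 − 9.07 = 76.13 dB(A).
forklift: 82.9 − 20·log₁₀(52.1/3.8) = 82.9 − 22.74 = 60.16 dB(A).
CNC lathe: 82.2 − 20·log₁₀(34.4/3.8) = 82.2 − 19.14 = 63.06 dB(A).
Σ 10^(L/10) = 4.406e+07 → L_total = 10·log₁₀(4.406e+07) = 76.44 dB(A).

76.4 dB(A)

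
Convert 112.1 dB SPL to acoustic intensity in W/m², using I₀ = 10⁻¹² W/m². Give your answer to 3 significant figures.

0.162 W/m²

L = 10·log₁₀(I/I₀) ⇒ I = I₀·10^(L/10) = 10⁻¹² × 10^11.21.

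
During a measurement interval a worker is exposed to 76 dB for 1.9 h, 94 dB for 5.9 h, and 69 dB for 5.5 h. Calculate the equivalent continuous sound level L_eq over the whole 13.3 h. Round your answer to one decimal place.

90.5 dB

Weight each interval's intensity by its duration and average over T = 13.3 h:
Σ tᵢ·10^(Lᵢ/10) = 1.9·10^(76/10) + 5.9·10^(94/10) + 5.5·10^(69/10) = 1.494e+10.
L_eq = 10·log₁₀(1.494e+10/13.3) = 90.50 dB.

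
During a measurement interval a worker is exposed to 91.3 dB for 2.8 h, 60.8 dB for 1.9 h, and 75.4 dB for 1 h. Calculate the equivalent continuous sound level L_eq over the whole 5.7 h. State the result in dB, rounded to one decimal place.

The energy average is taken in the linear domain: L_eq = 10·log₁₀[(Σ tᵢ·10^(Lᵢ/10))/T], T = 5.7 h.
Σ tᵢ·10^(Lᵢ/10) = 2.8·10^(91.3/10) + 1.9·10^(60.8/10) + 1·10^(75.4/10) = 3.814e+09.
L_eq = 10·log₁₀(3.814e+09/5.7) = 88.26 dB.

88.3 dB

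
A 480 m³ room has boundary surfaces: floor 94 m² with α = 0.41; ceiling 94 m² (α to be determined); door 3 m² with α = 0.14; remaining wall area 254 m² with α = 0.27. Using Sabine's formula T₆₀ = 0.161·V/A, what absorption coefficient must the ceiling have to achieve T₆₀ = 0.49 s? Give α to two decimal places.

A = 0.161·V/T₆₀ = 0.161·480/0.49 = 157.71 m² sabins.
Absorption from the other surfaces = 94·0.41 + 3·0.14 + 254·0.27 = 107.54 m², so the ceiling must supply 50.17 m² over 94 m².
α = 50.17/94 = 0.534.

0.53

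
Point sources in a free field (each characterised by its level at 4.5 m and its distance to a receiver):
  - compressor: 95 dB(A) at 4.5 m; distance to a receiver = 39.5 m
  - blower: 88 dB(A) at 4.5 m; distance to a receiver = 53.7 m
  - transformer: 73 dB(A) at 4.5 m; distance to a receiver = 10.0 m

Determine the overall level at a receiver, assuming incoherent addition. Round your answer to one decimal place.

Apply inverse-square spreading to bring every level to the receiver, then sum 10^(L/10).
compressor: 95 − 20·log₁₀(39.5/4.5) = 95 − 18.87 = 76.13 dB(A).
blower: 88 − 20·log₁₀(53.7/4.5) = 88 − 21.54 = 66.46 dB(A).
transformer: 73 − 20·log₁₀(10.0/4.5) = 73 − 6.94 = 66.06 dB(A).
Σ 10^(L/10) = 4.951e+07 → L_total = 10·log₁₀(4.951e+07) = 76.95 dB(A).

76.9 dB(A)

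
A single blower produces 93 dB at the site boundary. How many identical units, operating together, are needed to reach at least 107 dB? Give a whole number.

26

The shortfall is 107 − 93 = 14.0 dB, and N units add 10·log₁₀ N, so need 10·log₁₀ N ≥ 14.0.
N ≥ 10^(14.0/10) = 25.119, so N = 26.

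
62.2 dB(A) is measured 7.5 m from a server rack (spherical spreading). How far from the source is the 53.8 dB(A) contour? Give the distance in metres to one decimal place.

Point-source spreading drops the level by 20·log₁₀(r₂/r₁); inverting, r₂/r₁ = 10^(ΔL/20).
r₂ = 7.5·10^((62.2−53.8)/20) = 7.5·10^(8.4/20) = 19.73 m.

19.7 m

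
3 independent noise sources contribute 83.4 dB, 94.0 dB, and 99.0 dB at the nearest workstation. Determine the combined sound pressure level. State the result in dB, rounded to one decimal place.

For uncorrelated sources the intensities add, so convert each level to linear form, sum, and take 10·log₁₀ of the total.
Σ 10^(L/10) = 10^(83.4/10) + 10^(94.0/10) + 10^(99.0/10) = 1.067e+10.
L_total = 10·log₁₀(1.067e+10) = 100.28 dB.

100.3 dB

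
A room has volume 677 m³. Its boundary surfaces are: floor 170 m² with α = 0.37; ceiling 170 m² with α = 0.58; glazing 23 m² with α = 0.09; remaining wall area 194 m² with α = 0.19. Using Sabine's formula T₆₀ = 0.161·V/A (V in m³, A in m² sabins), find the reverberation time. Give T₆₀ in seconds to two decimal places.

A = Σ Sᵢαᵢ = 170·0.37 + 170·0.58 + 23·0.09 + 194·0.19 = 200.43 m².
T₆₀ = 0.161·V/A = 0.161·677/200.43 = 0.544 s.

0.54 s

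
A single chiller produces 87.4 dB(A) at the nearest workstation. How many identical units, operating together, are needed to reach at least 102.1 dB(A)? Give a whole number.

N identical sources give L₁ + 10·log₁₀ N, so require 10·log₁₀ N ≥ 102.1 − 87.4 = 14.7 dB.
N ≥ 10^(14.7/10) = 29.512, so N = 30.

30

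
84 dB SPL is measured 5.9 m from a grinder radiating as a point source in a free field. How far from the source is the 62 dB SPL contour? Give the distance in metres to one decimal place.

74.3 m

The 22.0 dB drop corresponds to a distance ratio of 10^(22.0/20) for a point source.
r₂ = 5.9·10^((84−62)/20) = 5.9·10^(22.0/20) = 74.28 m.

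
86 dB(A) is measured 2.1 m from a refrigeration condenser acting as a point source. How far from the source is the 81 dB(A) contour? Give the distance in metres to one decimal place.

Point-source spreading drops the level by 20·log₁₀(r₂/r₁); inverting, r₂/r₁ = 10^(ΔL/20).
r₂ = 2.1·10^((86−81)/20) = 2.1·10^(5.0/20) = 3.73 m.

3.7 m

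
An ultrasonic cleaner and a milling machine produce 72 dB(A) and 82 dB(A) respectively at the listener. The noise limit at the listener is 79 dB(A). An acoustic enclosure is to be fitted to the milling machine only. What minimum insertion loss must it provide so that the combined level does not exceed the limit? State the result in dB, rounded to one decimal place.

Fixed contribution from the other source: Σ 10^(L/10) = 10^(72/10) = 1.585e+07 (72.00 dB(A)).
To meet 79 dB(A) overall, the treated milling machine may contribute at most 10^(79/10) − 1.585e+07 = 6.358e+07, i.e. 78.03 dB(A).
So the milling machine must be reduced from 82 to 78.03 dB(A): IL = 3.97 dB.

4.0 dB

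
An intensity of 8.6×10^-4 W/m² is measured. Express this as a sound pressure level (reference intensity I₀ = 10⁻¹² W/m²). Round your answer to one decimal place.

L = 10·log₁₀(I/I₀) = 10·log₁₀(8.6×10^-4/10⁻¹²) = 10·log₁₀(8.6×10^8).
L = 10·(0.9345 + 8) = 89.34 dB.

89.3 dB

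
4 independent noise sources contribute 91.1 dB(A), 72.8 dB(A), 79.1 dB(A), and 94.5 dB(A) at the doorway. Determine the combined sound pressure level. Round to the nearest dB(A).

96 dB(A)

Incoherent sources combine by intensity addition: L_total = 10·log₁₀(Σ 10^(L_i/10)).
Σ 10^(L/10) = 10^(91.1/10) + 10^(72.8/10) + 10^(79.1/10) + 10^(94.5/10) = 4.207e+09.
L_total = 10·log₁₀(4.207e+09) = 96.24 dB(A).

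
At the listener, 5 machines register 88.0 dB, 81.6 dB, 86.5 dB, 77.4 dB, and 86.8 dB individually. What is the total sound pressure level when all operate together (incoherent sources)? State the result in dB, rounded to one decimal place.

92.4 dB

Incoherent sources combine by intensity addition: L_total = 10·log₁₀(Σ 10^(L_i/10)).
Σ 10^(L/10) = 10^(88.0/10) + 10^(81.6/10) + 10^(86.5/10) + 10^(77.4/10) + 10^(86.8/10) = 1.756e+09.
L_total = 10·log₁₀(1.756e+09) = 92.44 dB.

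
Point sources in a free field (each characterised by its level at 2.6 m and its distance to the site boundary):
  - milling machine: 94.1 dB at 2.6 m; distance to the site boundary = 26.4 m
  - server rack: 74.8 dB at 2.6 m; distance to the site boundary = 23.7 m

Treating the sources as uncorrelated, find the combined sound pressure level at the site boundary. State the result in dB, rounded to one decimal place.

Apply inverse-square spreading to bring every level to the receiver, then sum 10^(L/10).
milling machine: 94.1 − 20·log₁₀(26.4/2.6) = 94.1 − 20.13 = 73.97 dB.
server rack: 74.8 − 20·log₁₀(23.7/2.6) = 74.8 − 19.20 = 55.60 dB.
Σ 10^(L/10) = 2.529e+07 → L_total = 10·log₁₀(2.529e+07) = 74.03 dB.

74.0 dB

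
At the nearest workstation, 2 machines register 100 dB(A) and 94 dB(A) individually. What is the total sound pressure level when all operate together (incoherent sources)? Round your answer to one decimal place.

101.0 dB(A)

For uncorrelated sources the intensities add, so convert each level to linear form, sum, and take 10·log₁₀ of the total.
Σ 10^(L/10) = 10^(100/10) + 10^(94/10) = 1.251e+10.
L_total = 10·log₁₀(1.251e+10) = 100.97 dB(A).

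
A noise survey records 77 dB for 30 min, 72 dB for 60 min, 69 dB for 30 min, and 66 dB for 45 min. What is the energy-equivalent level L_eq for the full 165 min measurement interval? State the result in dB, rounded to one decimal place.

72.4 dB

Weight each interval's intensity by its duration and average over T = 165 min:
Σ tᵢ·10^(Lᵢ/10) = 30·10^(77/10) + 60·10^(72/10) + 30·10^(69/10) + 45·10^(66/10) = 2.872e+09.
L_eq = 10·log₁₀(2.872e+09/165) = 72.41 dB.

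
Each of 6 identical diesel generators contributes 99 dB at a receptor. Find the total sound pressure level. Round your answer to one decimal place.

106.8 dB

L_total = L₁ + 10·log₁₀ N for N identical incoherent sources.
L_total = 99 + 10·log₁₀(6) = 99 + 7.782 = 106.78 dB.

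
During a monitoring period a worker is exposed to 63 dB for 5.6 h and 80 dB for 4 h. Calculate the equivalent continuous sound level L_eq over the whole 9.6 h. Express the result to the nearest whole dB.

The energy average is taken in the linear domain: L_eq = 10·log₁₀[(Σ tᵢ·10^(Lᵢ/10))/T], T = 9.6 h.
Σ tᵢ·10^(Lᵢ/10) = 5.6·10^(63/10) + 4·10^(80/10) = 4.112e+08.
L_eq = 10·log₁₀(4.112e+08/9.6) = 76.32 dB.

76 dB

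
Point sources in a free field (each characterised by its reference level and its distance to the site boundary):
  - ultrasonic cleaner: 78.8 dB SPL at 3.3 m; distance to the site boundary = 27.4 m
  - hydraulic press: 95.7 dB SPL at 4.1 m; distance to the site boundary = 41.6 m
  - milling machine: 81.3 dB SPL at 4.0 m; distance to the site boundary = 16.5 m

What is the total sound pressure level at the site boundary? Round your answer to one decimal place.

Apply inverse-square spreading to bring every level to the receiver, then sum 10^(L/10).
ultrasonic cleaner: 78.8 − 20·log₁₀(27.4/3.3) = 78.8 − 18.38 = 60.42 dB SPL.
hydraulic press: 95.7 − 20·log₁₀(41.6/4.1) = 95.7 − 20.13 = 75.57 dB SPL.
milling machine: 81.3 − 20·log₁₀(16.5/4.0) = 81.3 − 12.31 = 68.99 dB SPL.
Σ 10^(L/10) = 4.512e+07 → L_total = 10·log₁₀(4.512e+07) = 76.54 dB SPL.

76.5 dB SPL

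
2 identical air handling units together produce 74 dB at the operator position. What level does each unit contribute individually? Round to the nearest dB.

71 dB

For N identical incoherent sources L_total = L₁ + 10·log₁₀ N, so L₁ = 74 − 10·log₁₀(2) = 74 − 3.010.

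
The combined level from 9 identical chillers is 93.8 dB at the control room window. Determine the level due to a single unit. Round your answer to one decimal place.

84.3 dB

Dividing the total intensity by 9 lowers the level by 10·log₁₀ 9 = 9.542 dB: L₁ = 93.8 − 9.542.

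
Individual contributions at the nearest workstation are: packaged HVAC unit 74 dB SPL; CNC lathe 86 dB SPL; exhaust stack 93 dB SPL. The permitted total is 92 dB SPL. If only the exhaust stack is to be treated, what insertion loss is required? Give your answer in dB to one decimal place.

Fixed contribution from the other sources: Σ 10^(L/10) = 10^(74/10) + 10^(86/10) = 4.232e+08 (86.27 dB SPL).
To meet 92 dB SPL overall, the treated exhaust stack may contribute at most 10^(92/10) − 4.232e+08 = 1.162e+09, i.e. 90.65 dB SPL.
Required insertion loss = 93 − 90.65 = 2.35 dB.

2.3 dB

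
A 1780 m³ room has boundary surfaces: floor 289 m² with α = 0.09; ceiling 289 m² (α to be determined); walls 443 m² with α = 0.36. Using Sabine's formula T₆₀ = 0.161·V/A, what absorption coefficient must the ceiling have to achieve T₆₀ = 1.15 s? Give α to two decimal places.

0.22

A = 0.161·V/T₆₀ = 0.161·1780/1.15 = 249.20 m² sabins.
Absorption from the other surfaces = 289·0.09 + 443·0.36 = 185.49 m², so the ceiling must supply 63.71 m² over 289 m².
α = 63.71/289 = 0.220.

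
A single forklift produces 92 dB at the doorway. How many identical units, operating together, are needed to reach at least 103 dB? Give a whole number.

13

N identical sources give L₁ + 10·log₁₀ N, so require 10·log₁₀ N ≥ 103 − 92 = 11.0 dB.
N ≥ 10^(11.0/10) = 12.589, so N = 13.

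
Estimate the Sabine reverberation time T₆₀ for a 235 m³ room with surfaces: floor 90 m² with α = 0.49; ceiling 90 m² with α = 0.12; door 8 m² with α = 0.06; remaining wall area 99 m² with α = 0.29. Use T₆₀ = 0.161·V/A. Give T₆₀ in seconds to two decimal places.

Summing Sᵢαᵢ: 90·0.49 + 90·0.12 + 8·0.06 + 99·0.29 = 84.09 m².
T₆₀ = 0.161 × 235 / 84.09 = 0.450 s.

0.45 s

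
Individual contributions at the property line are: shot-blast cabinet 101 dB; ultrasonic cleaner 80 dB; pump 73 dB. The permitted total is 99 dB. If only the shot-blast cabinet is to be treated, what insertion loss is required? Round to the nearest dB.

The untreated sources together contribute 10^(80/10) + 10^(73/10) = 1.200e+08, i.e. 80.79 dB.
To meet 99 dB overall, the treated shot-blast cabinet may contribute at most 10^(99/10) − 1.200e+08 = 7.823e+09, i.e. 98.93 dB.
Required insertion loss = 101 − 98.93 = 2.07 dB.

2 dB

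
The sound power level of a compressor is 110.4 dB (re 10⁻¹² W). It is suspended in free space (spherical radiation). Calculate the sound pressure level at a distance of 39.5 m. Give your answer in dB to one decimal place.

L_p = L_w − 10·log₁₀(4π·r²) with r = 39.5 m.
4π·r² = 1.961e+04 m², 10·log₁₀ of that is 42.924 dB.
L_p = 110.4 − 42.924 = 67.48 dB.

67.5 dB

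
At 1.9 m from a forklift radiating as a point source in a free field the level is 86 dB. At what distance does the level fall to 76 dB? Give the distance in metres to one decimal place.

Point-source spreading drops the level by 20·log₁₀(r₂/r₁); inverting, r₂/r₁ = 10^(ΔL/20).
r₂ = 1.9·10^((86−76)/20) = 1.9·10^(10.0/20) = 6.01 m.

6.0 m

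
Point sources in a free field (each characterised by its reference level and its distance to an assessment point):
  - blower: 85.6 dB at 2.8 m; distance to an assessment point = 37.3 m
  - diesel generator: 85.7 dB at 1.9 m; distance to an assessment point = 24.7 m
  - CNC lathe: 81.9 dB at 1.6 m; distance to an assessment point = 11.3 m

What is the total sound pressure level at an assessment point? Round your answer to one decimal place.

Propagate each source to the receiver with L = L_ref − 20·log₁₀(r/r_ref), then add intensities.
blower: 85.6 − 20·log₁₀(37.3/2.8) = 85.6 − 22.49 = 63.11 dB.
diesel generator: 85.7 − 20·log₁₀(24.7/1.9) = 85.7 − 22.28 = 63.42 dB.
CNC lathe: 81.9 − 20·log₁₀(11.3/1.6) = 81.9 − 16.98 = 64.92 dB.
Σ 10^(L/10) = 7.350e+06 → L_total = 10·log₁₀(7.350e+06) = 68.66 dB.

68.7 dB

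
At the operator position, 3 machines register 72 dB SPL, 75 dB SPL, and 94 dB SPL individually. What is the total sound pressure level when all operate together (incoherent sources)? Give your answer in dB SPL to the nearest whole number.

For uncorrelated sources the intensities add, so convert each level to linear form, sum, and take 10·log₁₀ of the total.
Σ 10^(L/10) = 10^(72/10) + 10^(75/10) + 10^(94/10) = 2.559e+09.
L_total = 10·log₁₀(2.559e+09) = 94.08 dB SPL.

94 dB SPL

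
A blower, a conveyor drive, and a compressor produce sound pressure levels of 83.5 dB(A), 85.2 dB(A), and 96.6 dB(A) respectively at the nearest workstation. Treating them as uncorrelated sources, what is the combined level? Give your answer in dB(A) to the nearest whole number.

Incoherent sources combine by intensity addition: L_total = 10·log₁₀(Σ 10^(L_i/10)).
Σ 10^(L/10) = 10^(83.5/10) + 10^(85.2/10) + 10^(96.6/10) = 5.126e+09.
L_total = 10·log₁₀(5.126e+09) = 97.10 dB(A).

97 dB(A)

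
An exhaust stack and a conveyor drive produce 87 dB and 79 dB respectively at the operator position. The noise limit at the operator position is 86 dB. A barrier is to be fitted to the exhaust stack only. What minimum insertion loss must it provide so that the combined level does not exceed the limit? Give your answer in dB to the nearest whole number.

2 dB

Fixed contribution from the other source: Σ 10^(L/10) = 10^(79/10) = 7.943e+07 (79.00 dB).
To meet 86 dB overall, the treated exhaust stack may contribute at most 10^(86/10) − 7.943e+07 = 3.187e+08, i.e. 85.03 dB.
Required insertion loss = 87 − 85.03 = 1.97 dB.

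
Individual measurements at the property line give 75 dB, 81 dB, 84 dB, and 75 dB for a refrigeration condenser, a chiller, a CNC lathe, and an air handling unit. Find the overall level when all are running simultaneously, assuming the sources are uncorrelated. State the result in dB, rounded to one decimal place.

Incoherent sources combine by intensity addition: L_total = 10·log₁₀(Σ 10^(L_i/10)).
Σ 10^(L/10) = 10^(75/10) + 10^(81/10) + 10^(84/10) + 10^(75/10) = 4.403e+08.
L_total = 10·log₁₀(4.403e+08) = 86.44 dB.

86.4 dB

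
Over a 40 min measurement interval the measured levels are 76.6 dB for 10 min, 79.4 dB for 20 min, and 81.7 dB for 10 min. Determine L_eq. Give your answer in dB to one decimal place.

79.6 dB

Weight each interval's intensity by its duration and average over T = 40 min:
Σ tᵢ·10^(Lᵢ/10) = 10·10^(76.6/10) + 20·10^(79.4/10) + 10·10^(81.7/10) = 3.678e+09.
L_eq = 10·log₁₀(3.678e+09/40) = 79.64 dB.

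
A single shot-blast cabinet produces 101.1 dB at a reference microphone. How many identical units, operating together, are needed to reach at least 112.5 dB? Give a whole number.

N identical sources give L₁ + 10·log₁₀ N, so require 10·log₁₀ N ≥ 112.5 − 101.1 = 11.4 dB.
N ≥ 10^(11.4/10) = 13.804, so N = 14.

14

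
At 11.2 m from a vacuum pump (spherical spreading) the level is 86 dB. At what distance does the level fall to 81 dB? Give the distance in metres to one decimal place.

19.9 m

Point-source spreading drops the level by 20·log₁₀(r₂/r₁); inverting, r₂/r₁ = 10^(ΔL/20).
r₂ = 11.2·10^((86−81)/20) = 11.2·10^(5.0/20) = 19.92 m.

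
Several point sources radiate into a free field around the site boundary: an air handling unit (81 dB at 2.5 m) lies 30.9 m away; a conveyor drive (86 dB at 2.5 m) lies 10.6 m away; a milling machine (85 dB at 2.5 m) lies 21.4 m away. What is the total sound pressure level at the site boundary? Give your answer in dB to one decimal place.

74.4 dB

Propagate each source to the receiver with L = L_ref − 20·log₁₀(r/r_ref), then add intensities.
air handling unit: 81 − 20·log₁₀(30.9/2.5) = 81 − 21.84 = 59.16 dB.
conveyor drive: 86 − 20·log₁₀(10.6/2.5) = 86 − 12.55 = 73.45 dB.
milling machine: 85 − 20·log₁₀(21.4/2.5) = 85 − 18.65 = 66.35 dB.
Σ 10^(L/10) = 2.728e+07 → L_total = 10·log₁₀(2.728e+07) = 74.36 dB.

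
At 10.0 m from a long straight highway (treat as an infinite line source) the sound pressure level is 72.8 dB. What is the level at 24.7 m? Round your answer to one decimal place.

68.9 dB

For a line source, L₂ = L₁ − 10·log₁₀(r₂/r₁).
L₂ = 72.8 − 10·log₁₀(24.7/10.0) = 72.8 − 3.927 = 68.87 dB.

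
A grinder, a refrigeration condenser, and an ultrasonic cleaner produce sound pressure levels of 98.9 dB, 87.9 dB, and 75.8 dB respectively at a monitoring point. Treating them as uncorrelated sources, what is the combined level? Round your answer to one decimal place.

99.3 dB

Incoherent sources combine by intensity addition: L_total = 10·log₁₀(Σ 10^(L_i/10)).
Σ 10^(L/10) = 10^(98.9/10) + 10^(87.9/10) + 10^(75.8/10) = 8.417e+09.
L_total = 10·log₁₀(8.417e+09) = 99.25 dB.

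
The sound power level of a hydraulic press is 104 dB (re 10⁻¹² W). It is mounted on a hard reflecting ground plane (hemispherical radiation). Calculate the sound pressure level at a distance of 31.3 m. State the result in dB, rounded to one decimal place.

L_p = L_w − 10·log₁₀(2π·r²) with r = 31.3 m.
2π·r² = 6156 m², 10·log₁₀ of that is 37.893 dB.
L_p = 104 − 37.893 = 66.11 dB.

66.1 dB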